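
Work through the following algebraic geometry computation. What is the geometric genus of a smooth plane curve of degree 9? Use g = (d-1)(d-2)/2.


Using the genus formula for smooth plane curves:
g = (d-1)(d-2)/2
g = (9-1)(9-2)/2
g = 8*7/2
g = 56/2 = 28

28


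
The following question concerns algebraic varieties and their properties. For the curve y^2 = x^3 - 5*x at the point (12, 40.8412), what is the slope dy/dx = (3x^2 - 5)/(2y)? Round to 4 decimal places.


Using implicit differentiation of y^2 = x^3 - 5*x:
2y * dy/dx = 3x^2 - 5
dy/dx = (3x^2 - 5)/(2y)
Numerator: 3*12^2 - 5 = 427
Denominator: 2*40.8412 = 81.6824
dy/dx = 427/81.6824 = 5.2276

5.2276


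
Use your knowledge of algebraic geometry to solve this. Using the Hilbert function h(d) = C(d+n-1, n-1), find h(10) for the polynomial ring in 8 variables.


The Hilbert function for the polynomial ring in 8 variables is:
h(d) = C(d+n-1, n-1)
h(10) = C(10+8-1, 8-1) = C(17, 7)
= 17! / (7! * 10!)
= 19448

19448


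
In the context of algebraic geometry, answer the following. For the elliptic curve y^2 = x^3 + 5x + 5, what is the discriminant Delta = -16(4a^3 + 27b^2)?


Compute each component:
4a^3 = 4*5^3 = 4*125 = 500
27b^2 = 27*5^2 = 27*25 = 675
4a^3 + 27b^2 = 500 + 675 = 1175
Delta = -16*1175 = -18800

-18800


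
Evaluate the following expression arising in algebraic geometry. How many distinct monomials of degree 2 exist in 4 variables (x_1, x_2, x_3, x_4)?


The number of degree-2 monomials in 4 variables is C(d+n-1, n-1).
= C(2+4-1, 4-1) = C(5, 3)
= 10

10


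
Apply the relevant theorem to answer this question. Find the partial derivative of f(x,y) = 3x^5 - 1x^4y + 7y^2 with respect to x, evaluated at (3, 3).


df/dx = 5*3*x^4 + 4*(-1)*x^3*y
At (3,3): 5*3*3^4 + 4*(-1)*3^3*3
= 1215 - 324
= 891

891


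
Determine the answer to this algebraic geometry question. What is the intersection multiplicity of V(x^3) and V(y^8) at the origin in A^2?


The intersection multiplicity of V(x^a) and V(y^b) at the origin is:
I(O; V(x^3), V(y^8)) = dim_k(k[x,y]/(x^3, y^8))
A basis for k[x,y]/(x^3, y^8) is the set of monomials x^i * y^j
where 0 <= i < 3 and 0 <= j < 8.
The number of such monomials is 3 * 8 = 24

24


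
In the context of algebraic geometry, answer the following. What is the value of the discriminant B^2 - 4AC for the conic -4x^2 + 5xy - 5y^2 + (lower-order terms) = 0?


The discriminant of a conic Ax^2 + Bxy + Cy^2 + ... = 0 is B^2 - 4AC.
B^2 = 5^2 = 25
4AC = 4*(-4)*(-5) = 80
Discriminant = 25 - 80 = -55

-55


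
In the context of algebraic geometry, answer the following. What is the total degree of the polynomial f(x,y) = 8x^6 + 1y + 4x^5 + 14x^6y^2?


Examine each term for its total degree (sum of exponents).
  Term '8x^6' has total degree 6+0 = 6.
  Term '1y' has total degree 0+1 = 1.
  Term '4x^5' has total degree 5+0 = 5.
  Term '14x^6y^2' has total degree 6+2 = 8.
The maximum total degree among all terms is 8.

8


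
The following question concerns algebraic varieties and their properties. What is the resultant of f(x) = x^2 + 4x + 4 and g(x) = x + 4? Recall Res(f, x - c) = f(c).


For Res(f, x - c), we evaluate f at x = c.
f(-4) = (-4)^2 + 4*(-4) + 4
= 16 - 16 + 4
= 0 + 4 = 4
Res(f, g) = 4

4


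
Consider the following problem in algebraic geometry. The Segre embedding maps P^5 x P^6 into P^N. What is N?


The Segre embedding maps P^m x P^n into P^N via
all products of coordinates from each factor.
N = (m+1)(n+1) - 1
N = (5+1)(6+1) - 1
N = 6*7 - 1
N = 42 - 1 = 41

41


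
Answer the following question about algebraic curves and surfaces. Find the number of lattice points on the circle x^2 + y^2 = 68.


Systematically check integer values of x where x^2 <= 68.
For each valid x, check if 68 - x^2 is a perfect square.
x=2: 68 - 4 = 64, sqrt = 8 (valid)
x=8: 68 - 64 = 4, sqrt = 2 (valid)
Total integer solutions found: 8

8


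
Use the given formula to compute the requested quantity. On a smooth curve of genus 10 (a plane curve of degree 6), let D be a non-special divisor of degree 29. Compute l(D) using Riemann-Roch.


First, compute the genus of a smooth plane curve of degree 6:
g = (d-1)(d-2)/2 = (6-1)(6-2)/2 = 10
For a non-special divisor D (i.e., h^1(D) = 0), Riemann-Roch gives:
l(D) = deg(D) - g + 1
Since deg(D) = 29 >= 2g - 1 = 19, D is non-special.
l(D) = 29 - 10 + 1 = 20

20


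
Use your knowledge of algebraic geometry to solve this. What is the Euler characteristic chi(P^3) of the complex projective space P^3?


The complex projective space P^3 has one cell in each even real dimension 0, 2, ..., 6.
The cohomology groups are H^{2k}(P^3) = Z for k = 0,...,3, and 0 otherwise.
Euler characteristic = sum of Betti numbers = 1 per even-dimensional cohomology group.
chi(P^3) = 3 + 1 = 4

4


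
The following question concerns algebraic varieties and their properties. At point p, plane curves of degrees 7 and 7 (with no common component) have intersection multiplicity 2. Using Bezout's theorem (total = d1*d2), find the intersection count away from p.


By Bezout's theorem, the total intersection number is d1 * d2.
Total = 7 * 7 = 49
Intersection multiplicity at p = 2
Remaining intersections = 49 - 2 = 47

47


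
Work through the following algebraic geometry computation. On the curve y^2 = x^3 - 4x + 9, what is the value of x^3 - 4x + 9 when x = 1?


Compute x^3 - 4x + 9 at x = 1:
x^3 = 1^3 = 1
(-4)*x = (-4)*1 = -4
Sum: 1 - 4 + 9 = 6

6


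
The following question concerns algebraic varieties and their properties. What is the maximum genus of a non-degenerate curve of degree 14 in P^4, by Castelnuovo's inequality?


Castelnuovo's bound: write d - 1 = m(r-1) + epsilon with 0 <= epsilon < r-1.
d - 1 = 14 - 1 = 13
r - 1 = 4 - 1 = 3
13 = 4*3 + 1, so m = 4, epsilon = 1
pi(d, r) = m(m-1)(r-1)/2 + m*epsilon
= 4*3*3/2 + 4*1
= 36/2 + 4
= 18 + 4 = 22

22


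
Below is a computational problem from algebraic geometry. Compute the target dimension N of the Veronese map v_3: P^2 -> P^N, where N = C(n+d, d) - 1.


The Veronese embedding v_d: P^n -> P^N maps each point to all
degree-d monomials in n+1 homogeneous coordinates.
N = C(n+d, d) - 1
N = C(2+3, 3) - 1
N = C(5, 3) - 1
C(5, 3) = 10
N = 10 - 1 = 9

9


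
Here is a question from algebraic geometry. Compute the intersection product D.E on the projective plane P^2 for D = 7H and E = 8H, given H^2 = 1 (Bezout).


Using bilinearity of the intersection pairing on the projective plane P^2:
(aH).(bH) = ab * (H.H)
We have H^2 = 1 (Bezout).
D.E = (7H).(8H) = 7*8*1
= 56*1
= 56

56


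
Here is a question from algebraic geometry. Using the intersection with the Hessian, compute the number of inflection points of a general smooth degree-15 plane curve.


For a general smooth plane curve C of degree d, the inflection points are
the intersection of C with its Hessian curve, which has degree 3(d-2).
By Bezout, the total intersection number is d * 3(d-2) = 15 * 39 = 585.
For a general curve every flex is ordinary, so each contributes
multiplicity 1 to C·Hess(C), and the number of distinct inflection
points is 3d(d-2).
Inflection points = 3*15*(15-2) = 3*15*13 = 585

585


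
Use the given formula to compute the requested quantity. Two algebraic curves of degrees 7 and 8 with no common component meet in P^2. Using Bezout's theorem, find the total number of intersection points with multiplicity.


Bezout's theorem states the intersection count equals the product of degrees.
Intersection count = 7 * 8 = 56

56


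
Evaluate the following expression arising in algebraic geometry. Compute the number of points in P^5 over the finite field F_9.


P^5(F_9) has (q^(n+1) - 1)/(q - 1) points.
= 9^5 + 9^4 + 9^3 + 9^2 + 9^1 + 9^0
= 59049 + 6561 + 729 + 81 + 9 + 1
= 66430

66430


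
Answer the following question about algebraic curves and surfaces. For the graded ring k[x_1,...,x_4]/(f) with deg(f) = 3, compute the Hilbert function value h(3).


For R = k[x_1,...,x_n]/(f) with f homogeneous of degree e:
The Hilbert series is (1 - t^e)/(1 - t)^n.
So h(d) = C(d+n-1, n-1) - C(d-e+n-1, n-1) for d >= e.
With n=4, e=3, d=3:
C(3+4-1, 4-1) = C(6, 3) = 20
C(3-3+4-1, 4-1) = C(3, 3) = 1
h(3) = 20 - 1 = 19

19


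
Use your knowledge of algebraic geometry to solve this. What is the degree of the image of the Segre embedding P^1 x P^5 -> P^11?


The degree of the Segre variety P^1 x P^5 is C(m+n, m).
= C(6, 1)
= 6

6


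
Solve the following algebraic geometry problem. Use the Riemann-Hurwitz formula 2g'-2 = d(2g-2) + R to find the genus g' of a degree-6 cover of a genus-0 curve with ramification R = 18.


Riemann-Hurwitz formula: 2g' - 2 = d(2g - 2) + R
Given: d = 6, g = 0, R = 18
2g' - 2 = 6*(2*0 - 2) + 18
2g' - 2 = 6*(-2) + 18
2g' - 2 = -12 + 18 = 6
2g' = 8
g' = 4

4


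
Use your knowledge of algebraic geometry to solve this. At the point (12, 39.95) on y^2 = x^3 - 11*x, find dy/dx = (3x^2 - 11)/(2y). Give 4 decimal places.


Using implicit differentiation of y^2 = x^3 - 11*x:
2y * dy/dx = 3x^2 - 11
dy/dx = (3x^2 - 11)/(2y)
Numerator: 3*12^2 - 11 = 421
Denominator: 2*39.95 = 79.9
dy/dx = 421/79.9 = 5.2691

5.2691


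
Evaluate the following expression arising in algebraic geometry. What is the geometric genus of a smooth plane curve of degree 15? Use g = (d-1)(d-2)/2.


Using the genus formula for smooth plane curves:
g = (d-1)(d-2)/2
g = (15-1)(15-2)/2
g = 14*13/2
g = 182/2 = 91

91


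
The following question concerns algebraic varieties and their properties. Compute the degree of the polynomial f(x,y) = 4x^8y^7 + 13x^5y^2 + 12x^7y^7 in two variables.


Examine each term for its total degree (sum of exponents).
  Term '4x^8y^7' has total degree 8+7 = 15.
  Term '13x^5y^2' has total degree 5+2 = 7.
  Term '12x^7y^7' has total degree 7+7 = 14.
The maximum total degree among all terms is 15.

15


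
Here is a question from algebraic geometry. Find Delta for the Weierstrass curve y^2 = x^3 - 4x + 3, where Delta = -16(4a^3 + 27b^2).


Compute each component:
4a^3 = 4*(-4)^3 = 4*(-64) = -256
27b^2 = 27*3^2 = 27*9 = 243
4a^3 + 27b^2 = -256 + 243 = -13
Delta = -16*(-13) = 208

208


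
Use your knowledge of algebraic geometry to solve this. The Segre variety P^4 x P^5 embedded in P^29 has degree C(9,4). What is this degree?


The degree of the Segre variety P^4 x P^5 is C(m+n, m).
= C(9, 4)
= 126

126


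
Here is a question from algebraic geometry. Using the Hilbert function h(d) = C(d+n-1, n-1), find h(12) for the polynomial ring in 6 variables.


The Hilbert function for the polynomial ring in 6 variables is:
h(d) = C(d+n-1, n-1)
h(12) = C(12+6-1, 6-1) = C(17, 5)
= 17! / (5! * 12!)
= 6188

6188


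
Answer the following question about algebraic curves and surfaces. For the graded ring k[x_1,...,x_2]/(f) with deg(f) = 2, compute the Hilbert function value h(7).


For R = k[x_1,...,x_n]/(f) with f homogeneous of degree e:
The Hilbert series is (1 - t^e)/(1 - t)^n.
So h(d) = C(d+n-1, n-1) - C(d-e+n-1, n-1) for d >= e.
With n=2, e=2, d=7:
C(7+2-1, 2-1) = C(8, 1) = 8
C(7-2+2-1, 2-1) = C(6, 1) = 6
h(7) = 8 - 6 = 2

2


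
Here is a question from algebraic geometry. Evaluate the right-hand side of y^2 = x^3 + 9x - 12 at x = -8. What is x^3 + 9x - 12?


Compute x^3 + 9x - 12 at x = -8:
x^3 = (-8)^3 = -512
9*x = 9*(-8) = -72
Sum: -512 - 72 - 12 = -596

-596


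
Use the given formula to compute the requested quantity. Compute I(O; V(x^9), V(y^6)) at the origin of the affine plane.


The intersection multiplicity of V(x^a) and V(y^b) at the origin is:
I(O; V(x^9), V(y^6)) = dim_k(k[x,y]/(x^9, y^6))
A basis for k[x,y]/(x^9, y^6) is the set of monomials x^i * y^j
where 0 <= i < 9 and 0 <= j < 6.
The number of such monomials is 9 * 6 = 54

54


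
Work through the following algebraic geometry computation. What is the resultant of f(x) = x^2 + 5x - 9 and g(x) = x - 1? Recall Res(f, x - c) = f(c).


For Res(f, x - c), we evaluate f at x = c.
f(1) = 1^2 + 5*1 - 9
= 1 + 5 - 9
= 6 - 9 = -3
Res(f, g) = -3

-3


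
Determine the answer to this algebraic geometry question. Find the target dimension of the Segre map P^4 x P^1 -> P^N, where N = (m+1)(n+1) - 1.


The Segre embedding maps P^m x P^n into P^N via
all products of coordinates from each factor.
N = (m+1)(n+1) - 1
N = (4+1)(1+1) - 1
N = 5*2 - 1
N = 10 - 1 = 9

9


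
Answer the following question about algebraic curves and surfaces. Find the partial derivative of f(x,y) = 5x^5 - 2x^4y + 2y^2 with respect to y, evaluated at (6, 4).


df/dy = (-2)*x^4 + 2*2*y^1
At (6,4): (-2)*6^4 + 2*2*4^1
= -2592 + 16
= -2576

-2576


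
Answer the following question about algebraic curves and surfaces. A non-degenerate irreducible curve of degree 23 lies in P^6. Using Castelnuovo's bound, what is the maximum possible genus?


Castelnuovo's bound: write d - 1 = m(r-1) + epsilon with 0 <= epsilon < r-1.
d - 1 = 23 - 1 = 22
r - 1 = 6 - 1 = 5
22 = 4*5 + 2, so m = 4, epsilon = 2
pi(d, r) = m(m-1)(r-1)/2 + m*epsilon
= 4*3*5/2 + 4*2
= 60/2 + 8
= 30 + 8 = 38

38


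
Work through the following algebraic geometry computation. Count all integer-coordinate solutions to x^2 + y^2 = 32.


Systematically check integer values of x where x^2 <= 32.
For each valid x, check if 32 - x^2 is a perfect square.
x=4: 32 - 16 = 16, sqrt = 4 (valid)
Total integer solutions found: 4

4


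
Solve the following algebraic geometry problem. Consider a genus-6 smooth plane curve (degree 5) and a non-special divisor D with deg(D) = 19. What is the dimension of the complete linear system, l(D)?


First, compute the genus of a smooth plane curve of degree 5:
g = (d-1)(d-2)/2 = (5-1)(5-2)/2 = 6
For a non-special divisor D (i.e., h^1(D) = 0), Riemann-Roch gives:
l(D) = deg(D) - g + 1
Since deg(D) = 19 >= 2g - 1 = 11, D is non-special.
l(D) = 19 - 6 + 1 = 14

14


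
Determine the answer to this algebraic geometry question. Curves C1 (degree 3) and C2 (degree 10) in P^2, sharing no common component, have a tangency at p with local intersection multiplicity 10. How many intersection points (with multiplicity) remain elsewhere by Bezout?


By Bezout's theorem, the total intersection number is d1 * d2.
Total = 3 * 10 = 30
Intersection multiplicity at p = 10
Remaining intersections = 30 - 10 = 20

20


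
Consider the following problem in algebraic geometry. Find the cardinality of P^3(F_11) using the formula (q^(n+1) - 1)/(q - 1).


P^3(F_11) has (q^(n+1) - 1)/(q - 1) points.
= 11^3 + 11^2 + 11^1 + 11^0
= 1331 + 121 + 11 + 1
= 1464

1464


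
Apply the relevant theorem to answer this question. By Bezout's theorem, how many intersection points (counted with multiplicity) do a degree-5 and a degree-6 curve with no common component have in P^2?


Bezout's theorem states the intersection count equals the product of degrees.
Intersection count = 5 * 6 = 30

30


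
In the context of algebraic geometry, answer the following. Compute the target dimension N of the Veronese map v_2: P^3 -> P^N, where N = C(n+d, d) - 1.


The Veronese embedding v_d: P^n -> P^N maps each point to all
degree-d monomials in n+1 homogeneous coordinates.
N = C(n+d, d) - 1
N = C(3+2, 2) - 1
N = C(5, 2) - 1
C(5, 2) = 10
N = 10 - 1 = 9

9


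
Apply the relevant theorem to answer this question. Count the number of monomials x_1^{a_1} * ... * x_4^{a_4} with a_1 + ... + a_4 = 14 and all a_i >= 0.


The number of degree-14 monomials in 4 variables is C(d+n-1, n-1).
= C(14+4-1, 4-1) = C(17, 3)
= 680

680


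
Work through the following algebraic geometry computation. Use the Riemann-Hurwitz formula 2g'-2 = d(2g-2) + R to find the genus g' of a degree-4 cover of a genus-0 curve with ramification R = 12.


Riemann-Hurwitz formula: 2g' - 2 = d(2g - 2) + R
Given: d = 4, g = 0, R = 12
2g' - 2 = 4*(2*0 - 2) + 12
2g' - 2 = 4*(-2) + 12
2g' - 2 = -8 + 12 = 4
2g' = 6
g' = 3

3


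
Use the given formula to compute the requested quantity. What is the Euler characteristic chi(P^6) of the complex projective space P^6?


The complex projective space P^6 has one cell in each even real dimension 0, 2, ..., 12.
The cohomology groups are H^{2k}(P^6) = Z for k = 0,...,6, and 0 otherwise.
Euler characteristic = sum of Betti numbers = 1 per even-dimensional cohomology group.
chi(P^6) = 6 + 1 = 7

7


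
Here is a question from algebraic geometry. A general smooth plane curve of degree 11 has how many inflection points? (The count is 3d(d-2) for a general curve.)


For a general smooth plane curve C of degree d, the inflection points are
the intersection of C with its Hessian curve, which has degree 3(d-2).
By Bezout, the total intersection number is d * 3(d-2) = 11 * 27 = 297.
For a general curve every flex is ordinary, so each contributes
multiplicity 1 to C·Hess(C), and the number of distinct inflection
points is 3d(d-2).
Inflection points = 3*11*(11-2) = 3*11*9 = 297

297


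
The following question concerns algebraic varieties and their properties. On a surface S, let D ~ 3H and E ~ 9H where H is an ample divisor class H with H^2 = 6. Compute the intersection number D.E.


Using bilinearity of the intersection pairing on a surface S:
(aH).(bH) = ab * (H.H)
We have H^2 = 6.
D.E = (3H).(9H) = 3*9*6
= 27*6
= 162

162


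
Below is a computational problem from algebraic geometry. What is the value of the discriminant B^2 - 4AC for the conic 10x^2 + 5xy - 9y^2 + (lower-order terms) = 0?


The discriminant of a conic Ax^2 + Bxy + Cy^2 + ... = 0 is B^2 - 4AC.
B^2 = 5^2 = 25
4AC = 4*10*(-9) = -360
Discriminant = 25 + 360 = 385

385


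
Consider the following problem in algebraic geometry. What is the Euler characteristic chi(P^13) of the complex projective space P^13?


The complex projective space P^13 has one cell in each even real dimension 0, 2, ..., 26.
The cohomology groups are H^{2k}(P^13) = Z for k = 0,...,13, and 0 otherwise.
Euler characteristic = sum of Betti numbers = 1 per even-dimensional cohomology group.
chi(P^13) = 13 + 1 = 14

14


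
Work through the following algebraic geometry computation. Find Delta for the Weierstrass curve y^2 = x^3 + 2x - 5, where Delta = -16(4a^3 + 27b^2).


Compute each component:
4a^3 = 4*2^3 = 4*8 = 32
27b^2 = 27*(-5)^2 = 27*25 = 675
4a^3 + 27b^2 = 32 + 675 = 707
Delta = -16*707 = -11312

-11312


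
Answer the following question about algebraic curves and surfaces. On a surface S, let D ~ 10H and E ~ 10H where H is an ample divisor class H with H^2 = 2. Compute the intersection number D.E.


Using bilinearity of the intersection pairing on a surface S:
(aH).(bH) = ab * (H.H)
We have H^2 = 2.
D.E = (10H).(10H) = 10*10*2
= 100*2
= 200

200


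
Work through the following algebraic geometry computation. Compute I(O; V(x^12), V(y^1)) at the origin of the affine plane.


The intersection multiplicity of V(x^a) and V(y^b) at the origin is:
I(O; V(x^12), V(y^1)) = dim_k(k[x,y]/(x^12, y^1))
A basis for k[x,y]/(x^12, y^1) is the set of monomials x^i * y^j
where 0 <= i < 12 and 0 <= j < 1.
The number of such monomials is 12 * 1 = 12

12


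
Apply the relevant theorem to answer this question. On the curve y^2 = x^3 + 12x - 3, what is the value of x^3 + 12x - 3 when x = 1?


Compute x^3 + 12x - 3 at x = 1:
x^3 = 1^3 = 1
12*x = 12*1 = 12
Sum: 1 + 12 - 3 = 10

10


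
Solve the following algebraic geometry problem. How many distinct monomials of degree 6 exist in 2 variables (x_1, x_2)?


The number of degree-6 monomials in 2 variables is C(d+n-1, n-1).
= C(6+2-1, 2-1) = C(7, 1)
= 7

7


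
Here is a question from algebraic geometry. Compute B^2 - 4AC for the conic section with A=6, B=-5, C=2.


The discriminant of a conic Ax^2 + Bxy + Cy^2 + ... = 0 is B^2 - 4AC.
B^2 = (-5)^2 = 25
4AC = 4*6*2 = 48
Discriminant = 25 - 48 = -23

-23


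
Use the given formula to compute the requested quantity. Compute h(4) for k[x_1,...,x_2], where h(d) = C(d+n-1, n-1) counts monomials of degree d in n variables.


The Hilbert function for the polynomial ring in 2 variables is:
h(d) = C(d+n-1, n-1)
h(4) = C(4+2-1, 2-1) = C(5, 1)
= 5! / (1! * 4!)
= 5

5


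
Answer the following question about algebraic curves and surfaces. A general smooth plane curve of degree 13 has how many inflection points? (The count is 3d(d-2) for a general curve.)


For a general smooth plane curve C of degree d, the inflection points are
the intersection of C with its Hessian curve, which has degree 3(d-2).
By Bezout, the total intersection number is d * 3(d-2) = 13 * 33 = 429.
For a general curve every flex is ordinary, so each contributes
multiplicity 1 to C·Hess(C), and the number of distinct inflection
points is 3d(d-2).
Inflection points = 3*13*(13-2) = 3*13*11 = 429

429


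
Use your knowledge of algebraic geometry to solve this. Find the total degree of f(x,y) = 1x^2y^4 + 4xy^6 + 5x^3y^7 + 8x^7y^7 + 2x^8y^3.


Examine each term for its total degree (sum of exponents).
  Term '1x^2y^4' has total degree 2+4 = 6.
  Term '4xy^6' has total degree 1+6 = 7.
  Term '5x^3y^7' has total degree 3+7 = 10.
  Term '8x^7y^7' has total degree 7+7 = 14.
  Term '2x^8y^3' has total degree 8+3 = 11.
The maximum total degree among all terms is 14.

14


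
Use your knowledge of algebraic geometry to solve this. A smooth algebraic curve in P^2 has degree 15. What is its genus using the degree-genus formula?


Using the genus formula for smooth plane curves:
g = (d-1)(d-2)/2
g = (15-1)(15-2)/2
g = 14*13/2
g = 182/2 = 91

91


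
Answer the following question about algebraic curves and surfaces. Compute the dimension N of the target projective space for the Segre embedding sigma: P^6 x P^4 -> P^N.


The Segre embedding maps P^m x P^n into P^N via
all products of coordinates from each factor.
N = (m+1)(n+1) - 1
N = (6+1)(4+1) - 1
N = 7*5 - 1
N = 35 - 1 = 34

34


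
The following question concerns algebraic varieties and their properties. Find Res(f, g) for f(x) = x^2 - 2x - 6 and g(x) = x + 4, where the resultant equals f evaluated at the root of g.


For Res(f, x - c), we evaluate f at x = c.
f(-4) = (-4)^2 - 2*(-4) - 6
= 16 + 8 - 6
= 24 - 6 = 18
Res(f, g) = 18

18


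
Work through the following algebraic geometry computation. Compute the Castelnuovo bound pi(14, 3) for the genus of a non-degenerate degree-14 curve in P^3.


Castelnuovo's bound: write d - 1 = m(r-1) + epsilon with 0 <= epsilon < r-1.
d - 1 = 14 - 1 = 13
r - 1 = 3 - 1 = 2
13 = 6*2 + 1, so m = 6, epsilon = 1
pi(d, r) = m(m-1)(r-1)/2 + m*epsilon
= 6*5*2/2 + 6*1
= 60/2 + 6
= 30 + 6 = 36

36


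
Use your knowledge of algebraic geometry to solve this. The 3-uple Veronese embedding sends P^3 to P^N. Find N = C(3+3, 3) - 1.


The Veronese embedding v_d: P^n -> P^N maps each point to all
degree-d monomials in n+1 homogeneous coordinates.
N = C(n+d, d) - 1
N = C(3+3, 3) - 1
N = C(6, 3) - 1
C(6, 3) = 20
N = 20 - 1 = 19

19


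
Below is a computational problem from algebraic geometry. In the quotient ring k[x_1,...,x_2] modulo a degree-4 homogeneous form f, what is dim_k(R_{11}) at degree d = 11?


For R = k[x_1,...,x_n]/(f) with f homogeneous of degree e:
The Hilbert series is (1 - t^e)/(1 - t)^n.
So h(d) = C(d+n-1, n-1) - C(d-e+n-1, n-1) for d >= e.
With n=2, e=4, d=11:
C(11+2-1, 2-1) = C(12, 1) = 12
C(11-4+2-1, 2-1) = C(8, 1) = 8
h(11) = 12 - 8 = 4

4


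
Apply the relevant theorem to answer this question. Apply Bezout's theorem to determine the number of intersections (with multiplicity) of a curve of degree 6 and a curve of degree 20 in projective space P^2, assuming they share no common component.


Bezout's theorem states the intersection count equals the product of degrees.
Intersection count = 6 * 20 = 120

120


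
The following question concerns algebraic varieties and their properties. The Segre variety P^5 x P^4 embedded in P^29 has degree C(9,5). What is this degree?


The degree of the Segre variety P^5 x P^4 is C(m+n, m).
= C(9, 5)
= 126

126


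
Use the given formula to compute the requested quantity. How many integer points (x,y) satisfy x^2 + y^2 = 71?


Systematically check integer values of x where x^2 <= 71.
For each valid x, check if 71 - x^2 is a perfect square.
Total integer solutions found: 0

0


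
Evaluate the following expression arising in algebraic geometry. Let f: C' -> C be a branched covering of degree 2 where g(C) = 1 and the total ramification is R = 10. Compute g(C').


Riemann-Hurwitz formula: 2g' - 2 = d(2g - 2) + R
Given: d = 2, g = 1, R = 10
2g' - 2 = 2*(2*1 - 2) + 10
2g' - 2 = 2*0 + 10
2g' - 2 = 0 + 10 = 10
2g' = 12
g' = 6

6


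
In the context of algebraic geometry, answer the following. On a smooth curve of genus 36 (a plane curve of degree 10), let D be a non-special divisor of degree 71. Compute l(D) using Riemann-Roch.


First, compute the genus of a smooth plane curve of degree 10:
g = (d-1)(d-2)/2 = (10-1)(10-2)/2 = 36
For a non-special divisor D (i.e., h^1(D) = 0), Riemann-Roch gives:
l(D) = deg(D) - g + 1
Since deg(D) = 71 >= 2g - 1 = 71, D is non-special.
l(D) = 71 - 36 + 1 = 36

36


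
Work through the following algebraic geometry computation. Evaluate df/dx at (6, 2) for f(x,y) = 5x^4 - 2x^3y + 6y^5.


df/dx = 4*5*x^3 + 3*(-2)*x^2*y
At (6,2): 4*5*6^3 + 3*(-2)*6^2*2
= 4320 - 432
= 3888

3888


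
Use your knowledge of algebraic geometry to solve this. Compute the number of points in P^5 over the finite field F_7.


P^5(F_7) has (q^(n+1) - 1)/(q - 1) points.
= 7^5 + 7^4 + 7^3 + 7^2 + 7^1 + 7^0
= 16807 + 2401 + 343 + 49 + 7 + 1
= 19608

19608


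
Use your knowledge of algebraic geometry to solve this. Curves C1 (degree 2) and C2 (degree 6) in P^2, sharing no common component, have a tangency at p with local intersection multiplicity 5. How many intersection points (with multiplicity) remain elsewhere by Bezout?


By Bezout's theorem, the total intersection number is d1 * d2.
Total = 2 * 6 = 12
Intersection multiplicity at p = 5
Remaining intersections = 12 - 5 = 7

7


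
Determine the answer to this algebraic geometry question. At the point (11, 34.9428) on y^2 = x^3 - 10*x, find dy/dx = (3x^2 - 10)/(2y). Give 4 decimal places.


Using implicit differentiation of y^2 = x^3 - 10*x:
2y * dy/dx = 3x^2 - 10
dy/dx = (3x^2 - 10)/(2y)
Numerator: 3*11^2 - 10 = 353
Denominator: 2*34.9428 = 69.8856
dy/dx = 353/69.8856 = 5.0511

5.0511


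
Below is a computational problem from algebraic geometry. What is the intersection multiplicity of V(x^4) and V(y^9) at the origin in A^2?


The intersection multiplicity of V(x^a) and V(y^b) at the origin is:
I(O; V(x^4), V(y^9)) = dim_k(k[x,y]/(x^4, y^9))
A basis for k[x,y]/(x^4, y^9) is the set of monomials x^i * y^j
where 0 <= i < 4 and 0 <= j < 9.
The number of such monomials is 4 * 9 = 36

36


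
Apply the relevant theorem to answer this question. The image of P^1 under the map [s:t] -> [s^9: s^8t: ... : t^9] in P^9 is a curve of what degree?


The rational normal curve in P^9 is the image of P^1 under the 9-uple Veronese.
A general hyperplane in P^9 pulls back to a degree-9 form on P^1, which has 9 zeros,
so the curve meets a general hyperplane in 9 points. Degree = 9.

9


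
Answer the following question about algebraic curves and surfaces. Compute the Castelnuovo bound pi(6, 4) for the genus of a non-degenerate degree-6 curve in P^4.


Castelnuovo's bound: write d - 1 = m(r-1) + epsilon with 0 <= epsilon < r-1.
d - 1 = 6 - 1 = 5
r - 1 = 4 - 1 = 3
5 = 1*3 + 2, so m = 1, epsilon = 2
pi(d, r) = m(m-1)(r-1)/2 + m*epsilon
= 1*0*3/2 + 1*2
= 0/2 + 2
= 0 + 2 = 2

2


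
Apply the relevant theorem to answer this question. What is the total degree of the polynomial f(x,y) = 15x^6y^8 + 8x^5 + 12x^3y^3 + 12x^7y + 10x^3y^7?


Examine each term for its total degree (sum of exponents).
  Term '15x^6y^8' has total degree 6+8 = 14.
  Term '8x^5' has total degree 5+0 = 5.
  Term '12x^3y^3' has total degree 3+3 = 6.
  Term '12x^7y' has total degree 7+1 = 8.
  Term '10x^3y^7' has total degree 3+7 = 10.
The maximum total degree among all terms is 14.

14


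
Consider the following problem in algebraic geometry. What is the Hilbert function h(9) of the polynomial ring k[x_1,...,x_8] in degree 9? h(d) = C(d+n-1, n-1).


The Hilbert function for the polynomial ring in 8 variables is:
h(d) = C(d+n-1, n-1)
h(9) = C(9+8-1, 8-1) = C(16, 7)
= 16! / (7! * 9!)
= 11440

11440


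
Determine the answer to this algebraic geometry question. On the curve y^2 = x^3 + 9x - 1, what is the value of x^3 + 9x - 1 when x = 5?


Compute x^3 + 9x - 1 at x = 5:
x^3 = 5^3 = 125
9*x = 9*5 = 45
Sum: 125 + 45 - 1 = 169

169


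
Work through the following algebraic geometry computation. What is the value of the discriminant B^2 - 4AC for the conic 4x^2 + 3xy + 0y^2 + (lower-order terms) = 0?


The discriminant of a conic Ax^2 + Bxy + Cy^2 + ... = 0 is B^2 - 4AC.
B^2 = 3^2 = 9
4AC = 4*4*0 = 0
Discriminant = 9 + 0 = 9

9


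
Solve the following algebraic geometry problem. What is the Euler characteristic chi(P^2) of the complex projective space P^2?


The complex projective space P^2 has one cell in each even real dimension 0, 2, ..., 4.
The cohomology groups are H^{2k}(P^2) = Z for k = 0,...,2, and 0 otherwise.
Euler characteristic = sum of Betti numbers = 1 per even-dimensional cohomology group.
chi(P^2) = 2 + 1 = 3

3


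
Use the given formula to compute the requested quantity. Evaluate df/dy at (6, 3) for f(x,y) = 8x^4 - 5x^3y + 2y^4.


df/dy = (-5)*x^3 + 4*2*y^3
At (6,3): (-5)*6^3 + 4*2*3^3
= -1080 + 216
= -864

-864


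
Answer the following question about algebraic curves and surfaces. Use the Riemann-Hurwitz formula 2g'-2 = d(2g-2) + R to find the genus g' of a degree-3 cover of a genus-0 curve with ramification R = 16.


Riemann-Hurwitz formula: 2g' - 2 = d(2g - 2) + R
Given: d = 3, g = 0, R = 16
2g' - 2 = 3*(2*0 - 2) + 16
2g' - 2 = 3*(-2) + 16
2g' - 2 = -6 + 16 = 10
2g' = 12
g' = 6

6


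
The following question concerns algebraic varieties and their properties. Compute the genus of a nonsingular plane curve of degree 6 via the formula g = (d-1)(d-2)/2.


Using the genus formula for smooth plane curves:
g = (d-1)(d-2)/2
g = (6-1)(6-2)/2
g = 5*4/2
g = 20/2 = 10

10


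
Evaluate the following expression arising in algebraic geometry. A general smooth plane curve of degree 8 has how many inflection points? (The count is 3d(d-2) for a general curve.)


For a general smooth plane curve C of degree d, the inflection points are
the intersection of C with its Hessian curve, which has degree 3(d-2).
By Bezout, the total intersection number is d * 3(d-2) = 8 * 18 = 144.
For a general curve every flex is ordinary, so each contributes
multiplicity 1 to C·Hess(C), and the number of distinct inflection
points is 3d(d-2).
Inflection points = 3*8*(8-2) = 3*8*6 = 144

144


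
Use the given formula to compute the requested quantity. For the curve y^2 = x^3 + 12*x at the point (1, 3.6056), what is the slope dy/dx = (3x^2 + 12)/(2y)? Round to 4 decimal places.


Using implicit differentiation of y^2 = x^3 + 12*x:
2y * dy/dx = 3x^2 + 12
dy/dx = (3x^2 + 12)/(2y)
Numerator: 3*1^2 + 12 = 15
Denominator: 2*3.6056 = 7.2112
dy/dx = 15/7.2112 = 2.0801

2.0801


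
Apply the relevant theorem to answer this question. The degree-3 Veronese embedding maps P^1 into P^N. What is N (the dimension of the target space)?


The Veronese embedding v_d: P^n -> P^N maps each point to all
degree-d monomials in n+1 homogeneous coordinates.
N = C(n+d, d) - 1
N = C(1+3, 3) - 1
N = C(4, 3) - 1
C(4, 3) = 4
N = 4 - 1 = 3

3


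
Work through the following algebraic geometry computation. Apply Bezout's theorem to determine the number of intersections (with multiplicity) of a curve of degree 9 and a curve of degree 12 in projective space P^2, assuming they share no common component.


Bezout's theorem states the intersection count equals the product of degrees.
Intersection count = 9 * 12 = 108

108


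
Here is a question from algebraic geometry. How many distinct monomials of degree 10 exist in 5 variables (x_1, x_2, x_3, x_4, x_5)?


The number of degree-10 monomials in 5 variables is C(d+n-1, n-1).
= C(10+5-1, 5-1) = C(14, 4)
= 1001

1001


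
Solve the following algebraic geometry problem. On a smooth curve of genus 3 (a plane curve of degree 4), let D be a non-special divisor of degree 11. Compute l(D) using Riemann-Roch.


First, compute the genus of a smooth plane curve of degree 4:
g = (d-1)(d-2)/2 = (4-1)(4-2)/2 = 3
For a non-special divisor D (i.e., h^1(D) = 0), Riemann-Roch gives:
l(D) = deg(D) - g + 1
Since deg(D) = 11 >= 2g - 1 = 5, D is non-special.
l(D) = 11 - 3 + 1 = 9

9


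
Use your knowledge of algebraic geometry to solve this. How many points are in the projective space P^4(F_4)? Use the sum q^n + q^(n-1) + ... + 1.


P^4(F_4) has (q^(n+1) - 1)/(q - 1) points.
= 4^4 + 4^3 + 4^2 + 4^1 + 4^0
= 256 + 64 + 16 + 4 + 1
= 341

341


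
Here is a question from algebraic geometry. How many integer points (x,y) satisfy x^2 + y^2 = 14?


Systematically check integer values of x where x^2 <= 14.
For each valid x, check if 14 - x^2 is a perfect square.
Total integer solutions found: 0

0


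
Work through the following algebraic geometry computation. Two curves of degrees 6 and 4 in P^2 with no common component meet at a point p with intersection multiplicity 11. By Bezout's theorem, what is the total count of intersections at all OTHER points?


By Bezout's theorem, the total intersection number is d1 * d2.
Total = 6 * 4 = 24
Intersection multiplicity at p = 11
Remaining intersections = 24 - 11 = 13

13


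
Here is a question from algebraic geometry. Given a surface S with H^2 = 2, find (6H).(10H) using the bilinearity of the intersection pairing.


Using bilinearity of the intersection pairing on a surface S:
(aH).(bH) = ab * (H.H)
We have H^2 = 2.
D.E = (6H).(10H) = 6*10*2
= 60*2
= 120

120


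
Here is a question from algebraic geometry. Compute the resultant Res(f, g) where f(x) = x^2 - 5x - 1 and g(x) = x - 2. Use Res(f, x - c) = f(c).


For Res(f, x - c), we evaluate f at x = c.
f(2) = 2^2 - 5*2 - 1
= 4 - 10 - 1
= -6 - 1 = -7
Res(f, g) = -7

-7


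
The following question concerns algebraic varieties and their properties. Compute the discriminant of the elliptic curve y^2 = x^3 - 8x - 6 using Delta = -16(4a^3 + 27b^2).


Compute each component:
4a^3 = 4*(-8)^3 = 4*(-512) = -2048
27b^2 = 27*(-6)^2 = 27*36 = 972
4a^3 + 27b^2 = -2048 + 972 = -1076
Delta = -16*(-1076) = 17216

17216


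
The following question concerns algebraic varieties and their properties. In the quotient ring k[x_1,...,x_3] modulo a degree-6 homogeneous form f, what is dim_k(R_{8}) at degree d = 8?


For R = k[x_1,...,x_n]/(f) with f homogeneous of degree e:
The Hilbert series is (1 - t^e)/(1 - t)^n.
So h(d) = C(d+n-1, n-1) - C(d-e+n-1, n-1) for d >= e.
With n=3, e=6, d=8:
C(8+3-1, 3-1) = C(10, 2) = 45
C(8-6+3-1, 3-1) = C(4, 2) = 6
h(8) = 45 - 6 = 39

39


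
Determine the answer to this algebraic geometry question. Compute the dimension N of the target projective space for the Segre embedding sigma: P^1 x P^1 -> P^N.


The Segre embedding maps P^m x P^n into P^N via
all products of coordinates from each factor.
N = (m+1)(n+1) - 1
N = (1+1)(1+1) - 1
N = 2*2 - 1
N = 4 - 1 = 3

3


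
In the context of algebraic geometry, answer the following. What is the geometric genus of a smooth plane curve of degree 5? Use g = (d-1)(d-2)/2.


Using the genus formula for smooth plane curves:
g = (d-1)(d-2)/2
g = (5-1)(5-2)/2
g = 4*3/2
g = 12/2 = 6

6


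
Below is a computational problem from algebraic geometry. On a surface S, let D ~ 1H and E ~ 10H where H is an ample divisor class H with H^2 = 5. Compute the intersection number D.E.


Using bilinearity of the intersection pairing on a surface S:
(aH).(bH) = ab * (H.H)
We have H^2 = 5.
D.E = (1H).(10H) = 1*10*5
= 10*5
= 50

50


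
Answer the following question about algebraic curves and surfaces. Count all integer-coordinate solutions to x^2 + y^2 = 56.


Systematically check integer values of x where x^2 <= 56.
For each valid x, check if 56 - x^2 is a perfect square.
Total integer solutions found: 0

0


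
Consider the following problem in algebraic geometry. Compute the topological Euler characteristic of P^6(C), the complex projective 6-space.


The complex projective space P^6 has one cell in each even real dimension 0, 2, ..., 12.
The cohomology groups are H^{2k}(P^6) = Z for k = 0,...,6, and 0 otherwise.
Euler characteristic = sum of Betti numbers = 1 per even-dimensional cohomology group.
chi(P^6) = 6 + 1 = 7

7


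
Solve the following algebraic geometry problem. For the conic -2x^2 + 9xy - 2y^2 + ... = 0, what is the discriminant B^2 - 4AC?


The discriminant of a conic Ax^2 + Bxy + Cy^2 + ... = 0 is B^2 - 4AC.
B^2 = 9^2 = 81
4AC = 4*(-2)*(-2) = 16
Discriminant = 81 - 16 = 65

65


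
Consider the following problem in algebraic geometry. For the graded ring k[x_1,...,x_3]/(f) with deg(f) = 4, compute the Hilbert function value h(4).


For R = k[x_1,...,x_n]/(f) with f homogeneous of degree e:
The Hilbert series is (1 - t^e)/(1 - t)^n.
So h(d) = C(d+n-1, n-1) - C(d-e+n-1, n-1) for d >= e.
With n=3, e=4, d=4:
C(4+3-1, 3-1) = C(6, 2) = 15
C(4-4+3-1, 3-1) = C(2, 2) = 1
h(4) = 15 - 1 = 14

14


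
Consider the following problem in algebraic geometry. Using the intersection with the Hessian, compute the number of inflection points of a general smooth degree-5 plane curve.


For a general smooth plane curve C of degree d, the inflection points are
the intersection of C with its Hessian curve, which has degree 3(d-2).
By Bezout, the total intersection number is d * 3(d-2) = 5 * 9 = 45.
For a general curve every flex is ordinary, so each contributes
multiplicity 1 to C·Hess(C), and the number of distinct inflection
points is 3d(d-2).
Inflection points = 3*5*(5-2) = 3*5*3 = 45

45


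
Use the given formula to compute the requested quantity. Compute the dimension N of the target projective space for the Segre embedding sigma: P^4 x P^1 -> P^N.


The Segre embedding maps P^m x P^n into P^N via
all products of coordinates from each factor.
N = (m+1)(n+1) - 1
N = (4+1)(1+1) - 1
N = 5*2 - 1
N = 10 - 1 = 9

9


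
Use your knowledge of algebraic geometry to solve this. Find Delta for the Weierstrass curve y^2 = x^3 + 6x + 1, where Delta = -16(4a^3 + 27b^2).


Compute each component:
4a^3 = 4*6^3 = 4*216 = 864
27b^2 = 27*1^2 = 27*1 = 27
4a^3 + 27b^2 = 864 + 27 = 891
Delta = -16*891 = -14256

-14256


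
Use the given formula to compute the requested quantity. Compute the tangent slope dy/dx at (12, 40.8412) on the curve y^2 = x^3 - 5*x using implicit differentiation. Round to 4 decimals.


Using implicit differentiation of y^2 = x^3 - 5*x:
2y * dy/dx = 3x^2 - 5
dy/dx = (3x^2 - 5)/(2y)
Numerator: 3*12^2 - 5 = 427
Denominator: 2*40.8412 = 81.6824
dy/dx = 427/81.6824 = 5.2276

5.2276


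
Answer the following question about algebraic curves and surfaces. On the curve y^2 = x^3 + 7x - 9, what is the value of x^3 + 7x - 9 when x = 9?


Compute x^3 + 7x - 9 at x = 9:
x^3 = 9^3 = 729
7*x = 7*9 = 63
Sum: 729 + 63 - 9 = 783

783


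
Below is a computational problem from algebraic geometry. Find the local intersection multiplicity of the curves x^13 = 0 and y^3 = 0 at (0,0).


The intersection multiplicity of V(x^a) and V(y^b) at the origin is:
I(O; V(x^13), V(y^3)) = dim_k(k[x,y]/(x^13, y^3))
A basis for k[x,y]/(x^13, y^3) is the set of monomials x^i * y^j
where 0 <= i < 13 and 0 <= j < 3.
The number of such monomials is 13 * 3 = 39

39


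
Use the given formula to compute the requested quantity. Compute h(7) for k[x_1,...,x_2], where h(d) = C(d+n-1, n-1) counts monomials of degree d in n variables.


The Hilbert function for the polynomial ring in 2 variables is:
h(d) = C(d+n-1, n-1)
h(7) = C(7+2-1, 2-1) = C(8, 1)
= 8! / (1! * 7!)
= 8

8


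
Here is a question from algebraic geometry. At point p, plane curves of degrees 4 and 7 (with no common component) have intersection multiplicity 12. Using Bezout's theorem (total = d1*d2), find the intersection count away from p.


By Bezout's theorem, the total intersection number is d1 * d2.
Total = 4 * 7 = 28
Intersection multiplicity at p = 12
Remaining intersections = 28 - 12 = 16

16
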